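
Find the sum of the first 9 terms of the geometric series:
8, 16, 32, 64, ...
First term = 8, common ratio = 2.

Sₙ = a(1 - rⁿ) / (1 - r)
S_9 = 8(1 - 2^9) / (1 - 2)
S_9 = 8(1 - 512) / (-1)
S_9 = 4088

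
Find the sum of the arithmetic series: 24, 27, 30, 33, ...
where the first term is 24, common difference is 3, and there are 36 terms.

Sₙ = n/2 × (first + last)
Last term = a + (n-1)d = 24 + (36-1)×3 = 129
S_36 = 36/2 × (24 + 129)
S_36 = 36/2 × 153 = 2754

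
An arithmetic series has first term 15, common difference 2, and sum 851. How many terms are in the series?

Using S = n/2 × [2a + (n-1)d]
851 = n/2 × [2(15) + (n-1)(2)]
851 = n/2 × [30 + 2n - 2]
1702 = n × [28 + 2n]
2n² + (28)n - 1702 = 0
Discriminant: Δ = (28)² - 4(2)(-1702) = 784 + 13616 = 14400
√Δ = 120
n = [-(28) + √Δ] / (2·2) = (-28 + 120) / 4 = 92 / 4 = 23
(The negative root is discarded since n must be a positive integer.)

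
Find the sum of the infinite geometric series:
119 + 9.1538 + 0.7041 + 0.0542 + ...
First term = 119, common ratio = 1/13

For |r| < 1, S = a / (1 - r)
S = 119 / (1 - (1/13))
S = 119 / (12/13)
S = 1547/12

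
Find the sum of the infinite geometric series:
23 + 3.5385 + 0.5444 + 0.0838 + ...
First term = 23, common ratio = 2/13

For |r| < 1, S = a / (1 - r)
S = 23 / (1 - (2/13))
S = 23 / (11/13)
S = 299/11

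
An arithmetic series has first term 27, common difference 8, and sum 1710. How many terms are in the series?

Using S = n/2 × [2a + (n-1)d]
1710 = n/2 × [2(27) + (n-1)(8)]
1710 = n/2 × [54 + 8n - 8]
3420 = n × [46 + 8n]
8n² + (46)n - 3420 = 0
Discriminant: Δ = (46)² - 4(8)(-3420) = 2116 + 109440 = 111556
√Δ = 334
n = [-(46) + √Δ] / (2·8) = (-46 + 334) / 16 = 288 / 16 = 18
(The negative root is discarded since n must be a positive integer.)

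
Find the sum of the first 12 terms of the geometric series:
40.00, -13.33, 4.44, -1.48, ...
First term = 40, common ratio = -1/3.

Sₙ = a(1 - rⁿ) / (1 - r)
S_12 = 40(1 - (-1/3)^12) / (1 - (-1/3))
S_12 = 40(1 - (1/531441)) / (4/3)
S_12 = 5314400/177147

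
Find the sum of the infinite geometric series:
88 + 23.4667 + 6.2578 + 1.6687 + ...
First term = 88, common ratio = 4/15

For |r| < 1, S = a / (1 - r)
S = 88 / (1 - (4/15))
S = 88 / (11/15)
S = 120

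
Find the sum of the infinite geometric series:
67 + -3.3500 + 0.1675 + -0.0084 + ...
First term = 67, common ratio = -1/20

For |r| < 1, S = a / (1 - r)
S = 67 / (1 - (-1/20))
S = 67 / (21/20)
S = 1340/21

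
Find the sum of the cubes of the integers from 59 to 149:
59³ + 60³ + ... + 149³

Use ∑_{k=1}^{n} k³ = [n(n+1)/2]², then subtract the first 58 terms.
∑_{k=1}^{149} k³ = [149×150/2]² = 11175² = 124880625
∑_{k=1}^{58} k³ = [58×59/2]² = 1711² = 2927521
∑_{k=59}^{149} k³ = 124880625 - 2927521 = 121953104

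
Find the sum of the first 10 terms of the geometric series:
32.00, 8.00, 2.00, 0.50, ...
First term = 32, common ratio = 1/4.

Sₙ = a(1 - rⁿ) / (1 - r)
S_10 = 32(1 - (1/4)^10) / (1 - (1/4))
S_10 = 32(1 - (1/1048576)) / (3/4)
S_10 = 349525/8192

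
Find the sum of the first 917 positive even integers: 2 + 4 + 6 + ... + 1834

Sum of first n even numbers = n(n+1)
= 917×918
= 841806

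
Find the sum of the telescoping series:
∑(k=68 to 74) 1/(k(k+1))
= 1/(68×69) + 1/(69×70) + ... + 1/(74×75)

Partial fractions: 1/(k(k+1)) = 1/k - 1/(k+1)
The series telescopes:
= (1/68 - 1/69) + (1/69 - 1/70) + ... + (1/74 - 1/75)
= 1/68 - 1/75
= 7/5100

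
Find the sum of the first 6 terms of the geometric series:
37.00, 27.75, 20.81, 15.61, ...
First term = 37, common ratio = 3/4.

Sₙ = a(1 - rⁿ) / (1 - r)
S_6 = 37(1 - (3/4)^6) / (1 - (3/4))
S_6 = 37(1 - (729/4096)) / (1/4)
S_6 = 124579/1024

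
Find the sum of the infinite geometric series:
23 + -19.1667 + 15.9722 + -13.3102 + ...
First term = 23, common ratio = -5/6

For |r| < 1, S = a / (1 - r)
S = 23 / (1 - (-5/6))
S = 23 / (11/6)
S = 138/11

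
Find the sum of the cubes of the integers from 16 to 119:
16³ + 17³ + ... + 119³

Use ∑_{k=1}^{n} k³ = [n(n+1)/2]², then subtract the first 15 terms.
∑_{k=1}^{119} k³ = [119×120/2]² = 7140² = 50979600
∑_{k=1}^{15} k³ = [15×16/2]² = 120² = 14400
∑_{k=16}^{119} k³ = 50979600 - 14400 = 50965200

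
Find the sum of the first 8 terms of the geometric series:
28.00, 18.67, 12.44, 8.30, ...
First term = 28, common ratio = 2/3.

Sₙ = a(1 - rⁿ) / (1 - r)
S_8 = 28(1 - (2/3)^8) / (1 - (2/3))
S_8 = 28(1 - (256/6561)) / (1/3)
S_8 = 176540/2187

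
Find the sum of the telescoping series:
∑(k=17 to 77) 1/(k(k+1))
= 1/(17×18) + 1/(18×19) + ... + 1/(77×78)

Partial fractions: 1/(k(k+1)) = 1/k - 1/(k+1)
The series telescopes:
= (1/17 - 1/18) + (1/18 - 1/19) + ... + (1/77 - 1/78)
= 1/17 - 1/78
= 61/1326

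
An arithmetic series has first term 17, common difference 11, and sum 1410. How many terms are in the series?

Using S = n/2 × [2a + (n-1)d]
1410 = n/2 × [2(17) + (n-1)(11)]
1410 = n/2 × [34 + 11n - 11]
2820 = n × [23 + 11n]
11n² + (23)n - 2820 = 0
Discriminant: Δ = (23)² - 4(11)(-2820) = 529 + 124080 = 124609
√Δ = 353
n = [-(23) + √Δ] / (2·11) = (-23 + 353) / 22 = 330 / 22 = 15
(The negative root is discarded since n must be a positive integer.)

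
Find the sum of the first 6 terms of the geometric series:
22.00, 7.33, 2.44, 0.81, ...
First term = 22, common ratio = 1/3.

Sₙ = a(1 - rⁿ) / (1 - r)
S_6 = 22(1 - (1/3)^6) / (1 - (1/3))
S_6 = 22(1 - (1/729)) / (2/3)
S_6 = 8008/243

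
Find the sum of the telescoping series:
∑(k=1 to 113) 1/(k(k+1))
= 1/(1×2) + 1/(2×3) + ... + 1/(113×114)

Partial fractions: 1/(k(k+1)) = 1/k - 1/(k+1)
The series telescopes:
= (1/1 - 1/2) + (1/2 - 1/3) + ... + (1/113 - 1/114)
= 1/1 - 1/114
= 113/114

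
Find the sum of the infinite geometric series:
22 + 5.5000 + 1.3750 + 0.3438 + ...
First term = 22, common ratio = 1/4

For |r| < 1, S = a / (1 - r)
S = 22 / (1 - (1/4))
S = 22 / (3/4)
S = 88/3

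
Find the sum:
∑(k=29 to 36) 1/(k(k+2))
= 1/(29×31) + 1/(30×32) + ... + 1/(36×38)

Partial fractions: 1/(k(k+2)) = (1/2)[1/k - 1/(k+2)]
Telescoping leaves the first two and last two terms:
= (1/2)[1/29 + 1/30 - 1/37 - 1/38]
= 2213/305805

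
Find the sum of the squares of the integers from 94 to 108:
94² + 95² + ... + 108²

Use ∑_{k=1}^{n} k² = n(n+1)(2n+1)/6, then subtract the first 93 terms.
∑_{k=1}^{108} k² = 108×109×217/6 = 425754
∑_{k=1}^{93} k² = 93×94×187/6 = 272459
∑_{k=94}^{108} k² = 425754 - 272459 = 153295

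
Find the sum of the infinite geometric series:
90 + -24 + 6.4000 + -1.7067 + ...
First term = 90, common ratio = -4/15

For |r| < 1, S = a / (1 - r)
S = 90 / (1 - (-4/15))
S = 90 / (19/15)
S = 1350/19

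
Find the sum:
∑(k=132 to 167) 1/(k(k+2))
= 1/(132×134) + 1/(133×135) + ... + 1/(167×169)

Partial fractions: 1/(k(k+2)) = (1/2)[1/k - 1/(k+2)]
Telescoping leaves the first two and last two terms:
= (1/2)[1/132 + 1/133 - 1/168 - 1/169]
= 6379/3955952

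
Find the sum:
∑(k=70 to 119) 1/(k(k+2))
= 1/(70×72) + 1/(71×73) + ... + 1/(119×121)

Partial fractions: 1/(k(k+2)) = (1/2)[1/k - 1/(k+2)]
Telescoping leaves the first two and last two terms:
= (1/2)[1/70 + 1/71 - 1/120 - 1/121]
= 16991/2886576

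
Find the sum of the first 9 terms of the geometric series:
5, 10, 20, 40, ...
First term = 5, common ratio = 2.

Sₙ = a(1 - rⁿ) / (1 - r)
S_9 = 5(1 - 2^9) / (1 - 2)
S_9 = 5(1 - 512) / (-1)
S_9 = 2555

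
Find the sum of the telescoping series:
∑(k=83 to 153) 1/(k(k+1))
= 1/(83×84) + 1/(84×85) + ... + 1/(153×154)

Partial fractions: 1/(k(k+1)) = 1/k - 1/(k+1)
The series telescopes:
= (1/83 - 1/84) + (1/84 - 1/85) + ... + (1/153 - 1/154)
= 1/83 - 1/154
= 71/12782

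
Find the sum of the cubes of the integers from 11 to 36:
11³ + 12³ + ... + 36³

Use ∑_{k=1}^{n} k³ = [n(n+1)/2]², then subtract the first 10 terms.
∑_{k=1}^{36} k³ = [36×37/2]² = 666² = 443556
∑_{k=1}^{10} k³ = [10×11/2]² = 55² = 3025
∑_{k=11}^{36} k³ = 443556 - 3025 = 440531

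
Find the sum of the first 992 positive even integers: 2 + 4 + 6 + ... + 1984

Sum of first n even numbers = n(n+1)
= 992×993
= 985056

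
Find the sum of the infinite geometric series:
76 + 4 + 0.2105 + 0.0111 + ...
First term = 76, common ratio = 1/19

For |r| < 1, S = a / (1 - r)
S = 76 / (1 - (1/19))
S = 76 / (18/19)
S = 722/9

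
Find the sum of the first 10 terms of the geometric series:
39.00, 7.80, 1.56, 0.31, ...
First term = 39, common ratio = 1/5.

Sₙ = a(1 - rⁿ) / (1 - r)
S_10 = 39(1 - (1/5)^10) / (1 - (1/5))
S_10 = 39(1 - (1/9765625)) / (4/5)
S_10 = 95214834/1953125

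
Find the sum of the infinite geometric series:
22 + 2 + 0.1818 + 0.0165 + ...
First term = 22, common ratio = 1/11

For |r| < 1, S = a / (1 - r)
S = 22 / (1 - (1/11))
S = 22 / (10/11)
S = 121/5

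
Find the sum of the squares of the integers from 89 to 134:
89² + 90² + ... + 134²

Use ∑_{k=1}^{n} k² = n(n+1)(2n+1)/6, then subtract the first 88 terms.
∑_{k=1}^{134} k² = 134×135×269/6 = 811035
∑_{k=1}^{88} k² = 88×89×177/6 = 231044
∑_{k=89}^{134} k² = 811035 - 231044 = 579991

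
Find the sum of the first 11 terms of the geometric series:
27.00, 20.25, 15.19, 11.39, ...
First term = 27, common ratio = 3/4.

Sₙ = a(1 - rⁿ) / (1 - r)
S_11 = 27(1 - (3/4)^11) / (1 - (3/4))
S_11 = 27(1 - (177147/4194304)) / (1/4)
S_11 = 108463239/1048576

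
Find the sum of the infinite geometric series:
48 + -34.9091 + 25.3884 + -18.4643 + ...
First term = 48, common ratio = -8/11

For |r| < 1, S = a / (1 - r)
S = 48 / (1 - (-8/11))
S = 48 / (19/11)
S = 528/19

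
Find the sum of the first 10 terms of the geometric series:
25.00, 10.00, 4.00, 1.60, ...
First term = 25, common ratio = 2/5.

Sₙ = a(1 - rⁿ) / (1 - r)
S_10 = 25(1 - (2/5)^10) / (1 - (2/5))
S_10 = 25(1 - (1024/9765625)) / (3/5)
S_10 = 3254867/78125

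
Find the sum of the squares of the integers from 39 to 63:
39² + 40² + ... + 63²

Use ∑_{k=1}^{n} k² = n(n+1)(2n+1)/6, then subtract the first 38 terms.
∑_{k=1}^{63} k² = 63×64×127/6 = 85344
∑_{k=1}^{38} k² = 38×39×77/6 = 19019
∑_{k=39}^{63} k² = 85344 - 19019 = 66325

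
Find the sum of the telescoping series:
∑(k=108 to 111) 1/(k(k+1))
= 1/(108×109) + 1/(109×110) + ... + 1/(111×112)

Partial fractions: 1/(k(k+1)) = 1/k - 1/(k+1)
The series telescopes:
= (1/108 - 1/109) + (1/109 - 1/110) + ... + (1/111 - 1/112)
= 1/108 - 1/112
= 1/3024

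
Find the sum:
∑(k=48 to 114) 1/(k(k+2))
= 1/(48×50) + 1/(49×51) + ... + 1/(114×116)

Partial fractions: 1/(k(k+2)) = (1/2)[1/k - 1/(k+2)]
Telescoping leaves the first two and last two terms:
= (1/2)[1/48 + 1/49 - 1/115 - 1/116]
= 187667/15687840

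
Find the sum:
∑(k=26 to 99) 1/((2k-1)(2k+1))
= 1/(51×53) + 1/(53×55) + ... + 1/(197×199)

Partial fractions: 1/((2k-1)(2k+1)) = (1/2)[1/(2k-1) - 1/(2k+1)]
The series telescopes:
= (1/2)[1/51 - 1/199]
= 74/10149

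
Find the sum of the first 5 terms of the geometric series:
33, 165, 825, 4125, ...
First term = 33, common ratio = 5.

Sₙ = a(1 - rⁿ) / (1 - r)
S_5 = 33(1 - 5^5) / (1 - 5)
S_5 = 33(1 - 3125) / (-4)
S_5 = 25773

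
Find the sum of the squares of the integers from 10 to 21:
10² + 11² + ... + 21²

Use ∑_{k=1}^{n} k² = n(n+1)(2n+1)/6, then subtract the first 9 terms.
∑_{k=1}^{21} k² = 21×22×43/6 = 3311
∑_{k=1}^{9} k² = 9×10×19/6 = 285
∑_{k=10}^{21} k² = 3311 - 285 = 3026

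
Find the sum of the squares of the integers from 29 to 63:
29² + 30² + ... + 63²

Use ∑_{k=1}^{n} k² = n(n+1)(2n+1)/6, then subtract the first 28 terms.
∑_{k=1}^{63} k² = 63×64×127/6 = 85344
∑_{k=1}^{28} k² = 28×29×57/6 = 7714
∑_{k=29}^{63} k² = 85344 - 7714 = 77630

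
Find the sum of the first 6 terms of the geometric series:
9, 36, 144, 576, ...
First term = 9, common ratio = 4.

Sₙ = a(1 - rⁿ) / (1 - r)
S_6 = 9(1 - 4^6) / (1 - 4)
S_6 = 9(1 - 4096) / (-3)
S_6 = 12285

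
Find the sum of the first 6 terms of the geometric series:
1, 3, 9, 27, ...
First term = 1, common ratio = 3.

Sₙ = a(1 - rⁿ) / (1 - r)
S_6 = 1(1 - 3^6) / (1 - 3)
S_6 = 1(1 - 729) / (-2)
S_6 = 364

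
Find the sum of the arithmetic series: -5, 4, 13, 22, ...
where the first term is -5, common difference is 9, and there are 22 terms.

Sₙ = n/2 × (first + last)
Last term = a + (n-1)d = -5 + (22-1)×9 = 184
S_22 = 22/2 × (-5 + 184)
S_22 = 22/2 × 179 = 1969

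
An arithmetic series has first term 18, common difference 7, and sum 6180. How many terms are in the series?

Using S = n/2 × [2a + (n-1)d]
6180 = n/2 × [2(18) + (n-1)(7)]
6180 = n/2 × [36 + 7n - 7]
12360 = n × [29 + 7n]
7n² + (29)n - 12360 = 0
Discriminant: Δ = (29)² - 4(7)(-12360) = 841 + 346080 = 346921
√Δ = 589
n = [-(29) + √Δ] / (2·7) = (-29 + 589) / 14 = 560 / 14 = 40
(The negative root is discarded since n must be a positive integer.)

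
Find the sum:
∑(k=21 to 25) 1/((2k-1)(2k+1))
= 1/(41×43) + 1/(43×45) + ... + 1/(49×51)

Partial fractions: 1/((2k-1)(2k+1)) = (1/2)[1/(2k-1) - 1/(2k+1)]
The series telescopes:
= (1/2)[1/41 - 1/51]
= 5/2091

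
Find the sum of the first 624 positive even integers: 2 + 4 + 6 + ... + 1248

Sum of first n even numbers = n(n+1)
= 624×625
= 390000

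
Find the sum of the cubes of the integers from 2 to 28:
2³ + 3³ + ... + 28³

Use ∑_{k=1}^{n} k³ = [n(n+1)/2]², then subtract the first 1 terms.
∑_{k=1}^{28} k³ = [28×29/2]² = 406² = 164836
∑_{k=1}^{1} k³ = [1×2/2]² = 1² = 1
∑_{k=2}^{28} k³ = 164836 - 1 = 164835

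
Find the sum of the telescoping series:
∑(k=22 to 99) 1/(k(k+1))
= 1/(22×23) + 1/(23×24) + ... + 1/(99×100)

Partial fractions: 1/(k(k+1)) = 1/k - 1/(k+1)
The series telescopes:
= (1/22 - 1/23) + (1/23 - 1/24) + ... + (1/99 - 1/100)
= 1/22 - 1/100
= 39/1100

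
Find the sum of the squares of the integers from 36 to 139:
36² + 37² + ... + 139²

Use ∑_{k=1}^{n} k² = n(n+1)(2n+1)/6, then subtract the first 35 terms.
∑_{k=1}^{139} k² = 139×140×279/6 = 904890
∑_{k=1}^{35} k² = 35×36×71/6 = 14910
∑_{k=36}^{139} k² = 904890 - 14910 = 889980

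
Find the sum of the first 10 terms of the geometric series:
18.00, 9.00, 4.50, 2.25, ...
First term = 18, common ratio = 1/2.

Sₙ = a(1 - rⁿ) / (1 - r)
S_10 = 18(1 - (1/2)^10) / (1 - (1/2))
S_10 = 18(1 - (1/1024)) / (1/2)
S_10 = 9207/256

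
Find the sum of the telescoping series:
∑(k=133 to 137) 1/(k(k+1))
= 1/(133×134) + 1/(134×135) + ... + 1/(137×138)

Partial fractions: 1/(k(k+1)) = 1/k - 1/(k+1)
The series telescopes:
= (1/133 - 1/134) + (1/134 - 1/135) + ... + (1/137 - 1/138)
= 1/133 - 1/138
= 5/18354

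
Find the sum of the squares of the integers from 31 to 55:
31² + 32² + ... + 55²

Use ∑_{k=1}^{n} k² = n(n+1)(2n+1)/6, then subtract the first 30 terms.
∑_{k=1}^{55} k² = 55×56×111/6 = 56980
∑_{k=1}^{30} k² = 30×31×61/6 = 9455
∑_{k=31}^{55} k² = 56980 - 9455 = 47525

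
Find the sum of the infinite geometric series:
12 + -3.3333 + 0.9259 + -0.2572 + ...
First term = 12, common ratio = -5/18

For |r| < 1, S = a / (1 - r)
S = 12 / (1 - (-5/18))
S = 12 / (23/18)
S = 216/23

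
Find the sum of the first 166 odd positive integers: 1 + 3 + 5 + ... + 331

Sum of first n odd numbers = n²
= 166²
= 27556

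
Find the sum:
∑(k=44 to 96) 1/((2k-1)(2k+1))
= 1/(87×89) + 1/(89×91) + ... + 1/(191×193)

Partial fractions: 1/((2k-1)(2k+1)) = (1/2)[1/(2k-1) - 1/(2k+1)]
The series telescopes:
= (1/2)[1/87 - 1/193]
= 53/16791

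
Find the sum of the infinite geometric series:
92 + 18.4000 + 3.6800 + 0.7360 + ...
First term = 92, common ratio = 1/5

For |r| < 1, S = a / (1 - r)
S = 92 / (1 - (1/5))
S = 92 / (4/5)
S = 115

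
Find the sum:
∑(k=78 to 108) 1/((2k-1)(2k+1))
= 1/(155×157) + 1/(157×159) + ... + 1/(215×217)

Partial fractions: 1/((2k-1)(2k+1)) = (1/2)[1/(2k-1) - 1/(2k+1)]
The series telescopes:
= (1/2)[1/155 - 1/217]
= 1/1085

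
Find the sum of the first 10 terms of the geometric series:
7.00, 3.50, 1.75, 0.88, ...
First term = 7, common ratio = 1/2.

Sₙ = a(1 - rⁿ) / (1 - r)
S_10 = 7(1 - (1/2)^10) / (1 - (1/2))
S_10 = 7(1 - (1/1024)) / (1/2)
S_10 = 7161/512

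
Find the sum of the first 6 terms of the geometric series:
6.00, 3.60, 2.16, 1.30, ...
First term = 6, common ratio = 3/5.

Sₙ = a(1 - rⁿ) / (1 - r)
S_6 = 6(1 - (3/5)^6) / (1 - (3/5))
S_6 = 6(1 - (729/15625)) / (2/5)
S_6 = 44688/3125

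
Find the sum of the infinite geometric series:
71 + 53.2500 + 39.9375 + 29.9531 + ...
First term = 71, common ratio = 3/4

For |r| < 1, S = a / (1 - r)
S = 71 / (1 - (3/4))
S = 71 / (1/4)
S = 284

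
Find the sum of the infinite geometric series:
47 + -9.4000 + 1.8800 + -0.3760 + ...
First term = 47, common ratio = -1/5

For |r| < 1, S = a / (1 - r)
S = 47 / (1 - (-1/5))
S = 47 / (6/5)
S = 235/6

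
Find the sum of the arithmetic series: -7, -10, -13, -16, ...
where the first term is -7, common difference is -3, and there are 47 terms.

Sₙ = n/2 × (first + last)
Last term = a + (n-1)d = -7 + (47-1)×(-3) = -145
S_47 = 47/2 × (-7 + (-145))
S_47 = 47/2 × (-152) = -3572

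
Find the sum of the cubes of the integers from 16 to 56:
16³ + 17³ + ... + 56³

Use ∑_{k=1}^{n} k³ = [n(n+1)/2]², then subtract the first 15 terms.
∑_{k=1}^{56} k³ = [56×57/2]² = 1596² = 2547216
∑_{k=1}^{15} k³ = [15×16/2]² = 120² = 14400
∑_{k=16}^{56} k³ = 2547216 - 14400 = 2532816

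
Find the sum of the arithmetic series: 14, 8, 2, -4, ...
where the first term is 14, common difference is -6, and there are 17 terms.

Sₙ = n/2 × (first + last)
Last term = a + (n-1)d = 14 + (17-1)×(-6) = -82
S_17 = 17/2 × (14 + (-82))
S_17 = 17/2 × (-68) = -578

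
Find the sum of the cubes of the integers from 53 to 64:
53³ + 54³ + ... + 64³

Use ∑_{k=1}^{n} k³ = [n(n+1)/2]², then subtract the first 52 terms.
∑_{k=1}^{64} k³ = [64×65/2]² = 2080² = 4326400
∑_{k=1}^{52} k³ = [52×53/2]² = 1378² = 1898884
∑_{k=53}^{64} k³ = 4326400 - 1898884 = 2427516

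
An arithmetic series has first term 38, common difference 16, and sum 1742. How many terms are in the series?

Using S = n/2 × [2a + (n-1)d]
1742 = n/2 × [2(38) + (n-1)(16)]
1742 = n/2 × [76 + 16n - 16]
3484 = n × [60 + 16n]
16n² + (60)n - 3484 = 0
Discriminant: Δ = (60)² - 4(16)(-3484) = 3600 + 222976 = 226576
√Δ = 476
n = [-(60) + √Δ] / (2·16) = (-60 + 476) / 32 = 416 / 32 = 13
(The negative root is discarded since n must be a positive integer.)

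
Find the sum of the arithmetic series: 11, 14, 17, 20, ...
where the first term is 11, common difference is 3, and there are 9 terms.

Sₙ = n/2 × (first + last)
Last term = a + (n-1)d = 11 + (9-1)×3 = 35
S_9 = 9/2 × (11 + 35)
S_9 = 9/2 × 46 = 207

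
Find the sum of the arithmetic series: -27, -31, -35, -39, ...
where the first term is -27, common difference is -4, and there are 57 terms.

Sₙ = n/2 × (first + last)
Last term = a + (n-1)d = -27 + (57-1)×(-4) = -251
S_57 = 57/2 × (-27 + (-251))
S_57 = 57/2 × (-278) = -7923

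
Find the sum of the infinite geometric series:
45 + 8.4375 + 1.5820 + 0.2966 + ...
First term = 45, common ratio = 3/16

For |r| < 1, S = a / (1 - r)
S = 45 / (1 - (3/16))
S = 45 / (13/16)
S = 720/13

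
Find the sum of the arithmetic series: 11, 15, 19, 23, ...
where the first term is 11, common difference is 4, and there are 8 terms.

Sₙ = n/2 × (first + last)
Last term = a + (n-1)d = 11 + (8-1)×4 = 39
S_8 = 8/2 × (11 + 39)
S_8 = 8/2 × 50 = 200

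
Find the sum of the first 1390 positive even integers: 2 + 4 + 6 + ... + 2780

Sum of first n even numbers = n(n+1)
= 1390×1391
= 1933490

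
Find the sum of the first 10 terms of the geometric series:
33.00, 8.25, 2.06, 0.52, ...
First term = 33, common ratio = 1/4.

Sₙ = a(1 - rⁿ) / (1 - r)
S_10 = 33(1 - (1/4)^10) / (1 - (1/4))
S_10 = 33(1 - (1/1048576)) / (3/4)
S_10 = 11534325/262144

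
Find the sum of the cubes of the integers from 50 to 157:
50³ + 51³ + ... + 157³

Use ∑_{k=1}^{n} k³ = [n(n+1)/2]², then subtract the first 49 terms.
∑_{k=1}^{157} k³ = [157×158/2]² = 12403² = 153834409
∑_{k=1}^{49} k³ = [49×50/2]² = 1225² = 1500625
∑_{k=50}^{157} k³ = 153834409 - 1500625 = 152333784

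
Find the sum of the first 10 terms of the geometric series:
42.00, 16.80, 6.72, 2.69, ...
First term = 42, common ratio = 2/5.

Sₙ = a(1 - rⁿ) / (1 - r)
S_10 = 42(1 - (2/5)^10) / (1 - (2/5))
S_10 = 42(1 - (1024/9765625)) / (3/5)
S_10 = 136704414/1953125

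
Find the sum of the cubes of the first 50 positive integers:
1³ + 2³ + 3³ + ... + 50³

Formula: ∑k³ = [n(n+1)/2]²
= [50×51/2]²
= 1275²
= 1625625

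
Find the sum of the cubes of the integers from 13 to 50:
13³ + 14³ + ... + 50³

Use ∑_{k=1}^{n} k³ = [n(n+1)/2]², then subtract the first 12 terms.
∑_{k=1}^{50} k³ = [50×51/2]² = 1275² = 1625625
∑_{k=1}^{12} k³ = [12×13/2]² = 78² = 6084
∑_{k=13}^{50} k³ = 1625625 - 6084 = 1619541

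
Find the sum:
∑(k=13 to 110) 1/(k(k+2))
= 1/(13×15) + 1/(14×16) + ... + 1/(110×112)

Partial fractions: 1/(k(k+2)) = (1/2)[1/k - 1/(k+2)]
Telescoping leaves the first two and last two terms:
= (1/2)[1/13 + 1/14 - 1/111 - 1/112]
= 3011/46176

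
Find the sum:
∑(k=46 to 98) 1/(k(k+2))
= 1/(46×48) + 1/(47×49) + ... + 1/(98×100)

Partial fractions: 1/(k(k+2)) = (1/2)[1/k - 1/(k+2)]
Telescoping leaves the first two and last two terms:
= (1/2)[1/46 + 1/47 - 1/99 - 1/100]
= 245231/21403800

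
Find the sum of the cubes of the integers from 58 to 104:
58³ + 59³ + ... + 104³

Use ∑_{k=1}^{n} k³ = [n(n+1)/2]², then subtract the first 57 terms.
∑_{k=1}^{104} k³ = [104×105/2]² = 5460² = 29811600
∑_{k=1}^{57} k³ = [57×58/2]² = 1653² = 2732409
∑_{k=58}^{104} k³ = 29811600 - 2732409 = 27079191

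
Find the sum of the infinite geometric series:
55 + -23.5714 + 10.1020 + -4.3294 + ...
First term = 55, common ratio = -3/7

For |r| < 1, S = a / (1 - r)
S = 55 / (1 - (-3/7))
S = 55 / (10/7)
S = 77/2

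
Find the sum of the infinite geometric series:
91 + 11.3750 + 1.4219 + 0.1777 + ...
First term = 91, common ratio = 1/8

For |r| < 1, S = a / (1 - r)
S = 91 / (1 - (1/8))
S = 91 / (7/8)
S = 104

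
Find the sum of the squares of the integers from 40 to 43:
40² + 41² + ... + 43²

Use ∑_{k=1}^{n} k² = n(n+1)(2n+1)/6, then subtract the first 39 terms.
∑_{k=1}^{43} k² = 43×44×87/6 = 27434
∑_{k=1}^{39} k² = 39×40×79/6 = 20540
∑_{k=40}^{43} k² = 27434 - 20540 = 6894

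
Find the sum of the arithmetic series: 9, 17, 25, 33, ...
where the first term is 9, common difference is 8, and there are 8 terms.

Sₙ = n/2 × (first + last)
Last term = a + (n-1)d = 9 + (8-1)×8 = 65
S_8 = 8/2 × (9 + 65)
S_8 = 8/2 × 74 = 296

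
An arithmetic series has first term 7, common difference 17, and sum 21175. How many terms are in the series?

Using S = n/2 × [2a + (n-1)d]
21175 = n/2 × [2(7) + (n-1)(17)]
21175 = n/2 × [14 + 17n - 17]
42350 = n × [-3 + 17n]
17n² + (-3)n - 42350 = 0
Discriminant: Δ = (-3)² - 4(17)(-42350) = 9 + 2879800 = 2879809
√Δ = 1697
n = [-(-3) + √Δ] / (2·17) = (3 + 1697) / 34 = 1700 / 34 = 50
(The negative root is discarded since n must be a positive integer.)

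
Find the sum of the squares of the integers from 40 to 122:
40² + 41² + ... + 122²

Use ∑_{k=1}^{n} k² = n(n+1)(2n+1)/6, then subtract the first 39 terms.
∑_{k=1}^{122} k² = 122×123×245/6 = 612745
∑_{k=1}^{39} k² = 39×40×79/6 = 20540
∑_{k=40}^{122} k² = 612745 - 20540 = 592205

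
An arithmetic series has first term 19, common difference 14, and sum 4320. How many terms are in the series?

Using S = n/2 × [2a + (n-1)d]
4320 = n/2 × [2(19) + (n-1)(14)]
4320 = n/2 × [38 + 14n - 14]
8640 = n × [24 + 14n]
14n² + (24)n - 8640 = 0
Discriminant: Δ = (24)² - 4(14)(-8640) = 576 + 483840 = 484416
√Δ = 696
n = [-(24) + √Δ] / (2·14) = (-24 + 696) / 28 = 672 / 28 = 24
(The negative root is discarded since n must be a positive integer.)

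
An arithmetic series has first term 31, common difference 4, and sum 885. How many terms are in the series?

Using S = n/2 × [2a + (n-1)d]
885 = n/2 × [2(31) + (n-1)(4)]
885 = n/2 × [62 + 4n - 4]
1770 = n × [58 + 4n]
4n² + (58)n - 1770 = 0
Discriminant: Δ = (58)² - 4(4)(-1770) = 3364 + 28320 = 31684
√Δ = 178
n = [-(58) + √Δ] / (2·4) = (-58 + 178) / 8 = 120 / 8 = 15
(The negative root is discarded since n must be a positive integer.)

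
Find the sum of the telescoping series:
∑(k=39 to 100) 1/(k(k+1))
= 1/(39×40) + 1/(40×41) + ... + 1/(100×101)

Partial fractions: 1/(k(k+1)) = 1/k - 1/(k+1)
The series telescopes:
= (1/39 - 1/40) + (1/40 - 1/41) + ... + (1/100 - 1/101)
= 1/39 - 1/101
= 62/3939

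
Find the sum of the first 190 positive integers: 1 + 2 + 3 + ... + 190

Formula: ∑k = n(n+1)/2
= 190×191/2
= 36290/2
= 18145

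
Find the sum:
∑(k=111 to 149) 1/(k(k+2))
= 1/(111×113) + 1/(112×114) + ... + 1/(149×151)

Partial fractions: 1/(k(k+2)) = (1/2)[1/k - 1/(k+2)]
Telescoping leaves the first two and last two terms:
= (1/2)[1/111 + 1/112 - 1/150 - 1/151]
= 218153/93861600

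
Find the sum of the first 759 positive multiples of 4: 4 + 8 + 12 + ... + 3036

Factor out 4: = 4(1 + 2 + ... + 759) = 4 × n(n+1)/2
= 4 × 759×760/2
= 4 × 288420
= 1153680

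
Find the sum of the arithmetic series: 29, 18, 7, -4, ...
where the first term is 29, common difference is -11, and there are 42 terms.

Sₙ = n/2 × (first + last)
Last term = a + (n-1)d = 29 + (42-1)×(-11) = -422
S_42 = 42/2 × (29 + (-422))
S_42 = 42/2 × (-393) = -8253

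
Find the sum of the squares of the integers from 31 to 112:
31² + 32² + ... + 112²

Use ∑_{k=1}^{n} k² = n(n+1)(2n+1)/6, then subtract the first 30 terms.
∑_{k=1}^{112} k² = 112×113×225/6 = 474600
∑_{k=1}^{30} k² = 30×31×61/6 = 9455
∑_{k=31}^{112} k² = 474600 - 9455 = 465145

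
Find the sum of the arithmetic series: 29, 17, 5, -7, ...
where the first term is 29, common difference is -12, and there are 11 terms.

Sₙ = n/2 × (first + last)
Last term = a + (n-1)d = 29 + (11-1)×(-12) = -91
S_11 = 11/2 × (29 + (-91))
S_11 = 11/2 × (-62) = -341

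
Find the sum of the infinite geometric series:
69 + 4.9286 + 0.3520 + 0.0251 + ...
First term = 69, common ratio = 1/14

For |r| < 1, S = a / (1 - r)
S = 69 / (1 - (1/14))
S = 69 / (13/14)
S = 966/13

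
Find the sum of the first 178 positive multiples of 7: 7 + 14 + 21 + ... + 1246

Factor out 7: = 7(1 + 2 + ... + 178) = 7 × n(n+1)/2
= 7 × 178×179/2
= 7 × 15931
= 111517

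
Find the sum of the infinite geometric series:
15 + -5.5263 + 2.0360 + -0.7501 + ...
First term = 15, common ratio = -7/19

For |r| < 1, S = a / (1 - r)
S = 15 / (1 - (-7/19))
S = 15 / (26/19)
S = 285/26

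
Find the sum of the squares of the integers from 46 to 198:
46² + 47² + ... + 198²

Use ∑_{k=1}^{n} k² = n(n+1)(2n+1)/6, then subtract the first 45 terms.
∑_{k=1}^{198} k² = 198×199×397/6 = 2607099
∑_{k=1}^{45} k² = 45×46×91/6 = 31395
∑_{k=46}^{198} k² = 2607099 - 31395 = 2575704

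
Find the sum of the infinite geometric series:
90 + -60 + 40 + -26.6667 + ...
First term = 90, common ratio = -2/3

For |r| < 1, S = a / (1 - r)
S = 90 / (1 - (-2/3))
S = 90 / (5/3)
S = 54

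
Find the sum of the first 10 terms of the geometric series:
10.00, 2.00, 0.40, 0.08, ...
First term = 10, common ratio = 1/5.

Sₙ = a(1 - rⁿ) / (1 - r)
S_10 = 10(1 - (1/5)^10) / (1 - (1/5))
S_10 = 10(1 - (1/9765625)) / (4/5)
S_10 = 4882812/390625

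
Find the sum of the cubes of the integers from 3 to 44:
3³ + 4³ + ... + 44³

Use ∑_{k=1}^{n} k³ = [n(n+1)/2]², then subtract the first 2 terms.
∑_{k=1}^{44} k³ = [44×45/2]² = 990² = 980100
∑_{k=1}^{2} k³ = [2×3/2]² = 3² = 9
∑_{k=3}^{44} k³ = 980100 - 9 = 980091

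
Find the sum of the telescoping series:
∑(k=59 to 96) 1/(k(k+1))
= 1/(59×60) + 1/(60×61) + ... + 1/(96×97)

Partial fractions: 1/(k(k+1)) = 1/k - 1/(k+1)
The series telescopes:
= (1/59 - 1/60) + (1/60 - 1/61) + ... + (1/96 - 1/97)
= 1/59 - 1/97
= 38/5723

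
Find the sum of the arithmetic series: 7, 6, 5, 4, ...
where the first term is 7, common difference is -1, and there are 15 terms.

Sₙ = n/2 × (first + last)
Last term = a + (n-1)d = 7 + (15-1)×(-1) = -7
S_15 = 15/2 × (7 + (-7))
S_15 = 15/2 × 0 = 0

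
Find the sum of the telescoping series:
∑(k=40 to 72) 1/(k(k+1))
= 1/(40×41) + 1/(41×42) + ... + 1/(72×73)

Partial fractions: 1/(k(k+1)) = 1/k - 1/(k+1)
The series telescopes:
= (1/40 - 1/41) + (1/41 - 1/42) + ... + (1/72 - 1/73)
= 1/40 - 1/73
= 33/2920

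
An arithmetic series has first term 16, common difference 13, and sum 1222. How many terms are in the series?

Using S = n/2 × [2a + (n-1)d]
1222 = n/2 × [2(16) + (n-1)(13)]
1222 = n/2 × [32 + 13n - 13]
2444 = n × [19 + 13n]
13n² + (19)n - 2444 = 0
Discriminant: Δ = (19)² - 4(13)(-2444) = 361 + 127088 = 127449
√Δ = 357
n = [-(19) + √Δ] / (2·13) = (-19 + 357) / 26 = 338 / 26 = 13
(The negative root is discarded since n must be a positive integer.)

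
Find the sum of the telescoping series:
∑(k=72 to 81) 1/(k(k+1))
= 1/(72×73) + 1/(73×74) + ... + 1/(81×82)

Partial fractions: 1/(k(k+1)) = 1/k - 1/(k+1)
The series telescopes:
= (1/72 - 1/73) + (1/73 - 1/74) + ... + (1/81 - 1/82)
= 1/72 - 1/82
= 5/2952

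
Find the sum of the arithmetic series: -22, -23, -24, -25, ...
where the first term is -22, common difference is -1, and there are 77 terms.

Sₙ = n/2 × (first + last)
Last term = a + (n-1)d = -22 + (77-1)×(-1) = -98
S_77 = 77/2 × (-22 + (-98))
S_77 = 77/2 × (-120) = -4620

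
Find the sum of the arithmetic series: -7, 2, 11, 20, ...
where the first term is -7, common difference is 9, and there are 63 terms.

Sₙ = n/2 × (first + last)
Last term = a + (n-1)d = -7 + (63-1)×9 = 551
S_63 = 63/2 × (-7 + 551)
S_63 = 63/2 × 544 = 17136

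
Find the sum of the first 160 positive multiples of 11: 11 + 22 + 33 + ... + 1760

Factor out 11: = 11(1 + 2 + ... + 160) = 11 × n(n+1)/2
= 11 × 160×161/2
= 11 × 12880
= 141680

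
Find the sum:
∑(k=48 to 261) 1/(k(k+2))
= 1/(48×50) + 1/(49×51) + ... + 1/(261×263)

Partial fractions: 1/(k(k+2)) = (1/2)[1/k - 1/(k+2)]
Telescoping leaves the first two and last two terms:
= (1/2)[1/48 + 1/49 - 1/262 - 1/263]
= 2724541/162066912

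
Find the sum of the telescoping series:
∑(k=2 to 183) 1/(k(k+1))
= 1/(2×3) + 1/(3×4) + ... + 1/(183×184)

Partial fractions: 1/(k(k+1)) = 1/k - 1/(k+1)
The series telescopes:
= (1/2 - 1/3) + (1/3 - 1/4) + ... + (1/183 - 1/184)
= 1/2 - 1/184
= 91/184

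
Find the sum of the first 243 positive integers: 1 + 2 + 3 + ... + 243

Formula: ∑k = n(n+1)/2
= 243×244/2
= 59292/2
= 29646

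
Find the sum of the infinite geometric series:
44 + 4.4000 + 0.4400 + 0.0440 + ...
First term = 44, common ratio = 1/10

For |r| < 1, S = a / (1 - r)
S = 44 / (1 - (1/10))
S = 44 / (9/10)
S = 440/9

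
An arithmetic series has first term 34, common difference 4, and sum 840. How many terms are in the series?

Using S = n/2 × [2a + (n-1)d]
840 = n/2 × [2(34) + (n-1)(4)]
840 = n/2 × [68 + 4n - 4]
1680 = n × [64 + 4n]
4n² + (64)n - 1680 = 0
Discriminant: Δ = (64)² - 4(4)(-1680) = 4096 + 26880 = 30976
√Δ = 176
n = [-(64) + √Δ] / (2·4) = (-64 + 176) / 8 = 112 / 8 = 14
(The negative root is discarded since n must be a positive integer.)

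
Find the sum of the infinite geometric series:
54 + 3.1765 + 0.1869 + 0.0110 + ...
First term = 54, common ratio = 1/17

For |r| < 1, S = a / (1 - r)
S = 54 / (1 - (1/17))
S = 54 / (16/17)
S = 459/8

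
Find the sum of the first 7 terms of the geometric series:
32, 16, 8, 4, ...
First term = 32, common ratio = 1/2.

Sₙ = a(1 - rⁿ) / (1 - r)
S_7 = 32(1 - (1/2)^7) / (1 - (1/2))
S_7 = 32(1 - (1/128)) / (1/2)
S_7 = 127/2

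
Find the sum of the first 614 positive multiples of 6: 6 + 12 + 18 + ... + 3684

Factor out 6: = 6(1 + 2 + ... + 614) = 6 × n(n+1)/2
= 6 × 614×615/2
= 6 × 188805
= 1132830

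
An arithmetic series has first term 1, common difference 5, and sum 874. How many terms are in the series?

Using S = n/2 × [2a + (n-1)d]
874 = n/2 × [2(1) + (n-1)(5)]
874 = n/2 × [2 + 5n - 5]
1748 = n × [-3 + 5n]
5n² + (-3)n - 1748 = 0
Discriminant: Δ = (-3)² - 4(5)(-1748) = 9 + 34960 = 34969
√Δ = 187
n = [-(-3) + √Δ] / (2·5) = (3 + 187) / 10 = 190 / 10 = 19
(The negative root is discarded since n must be a positive integer.)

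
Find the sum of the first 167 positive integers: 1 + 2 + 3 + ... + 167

Formula: ∑k = n(n+1)/2
= 167×168/2
= 28056/2
= 14028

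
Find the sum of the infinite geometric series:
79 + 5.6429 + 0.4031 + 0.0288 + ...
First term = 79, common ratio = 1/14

For |r| < 1, S = a / (1 - r)
S = 79 / (1 - (1/14))
S = 79 / (13/14)
S = 1106/13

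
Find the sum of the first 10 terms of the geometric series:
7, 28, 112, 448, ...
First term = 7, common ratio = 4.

Sₙ = a(1 - rⁿ) / (1 - r)
S_10 = 7(1 - 4^10) / (1 - 4)
S_10 = 7(1 - 1048576) / (-3)
S_10 = 2446675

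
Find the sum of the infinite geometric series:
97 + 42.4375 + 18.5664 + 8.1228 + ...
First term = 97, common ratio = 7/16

For |r| < 1, S = a / (1 - r)
S = 97 / (1 - (7/16))
S = 97 / (9/16)
S = 1552/9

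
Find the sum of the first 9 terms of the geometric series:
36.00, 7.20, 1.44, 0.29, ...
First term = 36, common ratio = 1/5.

Sₙ = a(1 - rⁿ) / (1 - r)
S_9 = 36(1 - (1/5)^9) / (1 - (1/5))
S_9 = 36(1 - (1/1953125)) / (4/5)
S_9 = 17578116/390625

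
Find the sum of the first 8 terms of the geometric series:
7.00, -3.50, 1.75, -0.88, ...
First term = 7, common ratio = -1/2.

Sₙ = a(1 - rⁿ) / (1 - r)
S_8 = 7(1 - (-1/2)^8) / (1 - (-1/2))
S_8 = 7(1 - (1/256)) / (3/2)
S_8 = 595/128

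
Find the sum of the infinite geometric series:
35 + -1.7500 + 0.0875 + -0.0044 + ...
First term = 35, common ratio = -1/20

For |r| < 1, S = a / (1 - r)
S = 35 / (1 - (-1/20))
S = 35 / (21/20)
S = 100/3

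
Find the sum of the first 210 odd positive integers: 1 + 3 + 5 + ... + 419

Sum of first n odd numbers = n²
= 210²
= 44100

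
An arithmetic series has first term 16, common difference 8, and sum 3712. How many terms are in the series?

Using S = n/2 × [2a + (n-1)d]
3712 = n/2 × [2(16) + (n-1)(8)]
3712 = n/2 × [32 + 8n - 8]
7424 = n × [24 + 8n]
8n² + (24)n - 7424 = 0
Discriminant: Δ = (24)² - 4(8)(-7424) = 576 + 237568 = 238144
√Δ = 488
n = [-(24) + √Δ] / (2·8) = (-24 + 488) / 16 = 464 / 16 = 29
(The negative root is discarded since n must be a positive integer.)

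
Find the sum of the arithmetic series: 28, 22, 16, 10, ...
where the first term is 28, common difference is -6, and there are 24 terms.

Sₙ = n/2 × (first + last)
Last term = a + (n-1)d = 28 + (24-1)×(-6) = -110
S_24 = 24/2 × (28 + (-110))
S_24 = 24/2 × (-82) = -984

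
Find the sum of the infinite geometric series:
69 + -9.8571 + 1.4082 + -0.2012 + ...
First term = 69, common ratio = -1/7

For |r| < 1, S = a / (1 - r)
S = 69 / (1 - (-1/7))
S = 69 / (8/7)
S = 483/8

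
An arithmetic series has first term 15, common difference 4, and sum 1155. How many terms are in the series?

Using S = n/2 × [2a + (n-1)d]
1155 = n/2 × [2(15) + (n-1)(4)]
1155 = n/2 × [30 + 4n - 4]
2310 = n × [26 + 4n]
4n² + (26)n - 2310 = 0
Discriminant: Δ = (26)² - 4(4)(-2310) = 676 + 36960 = 37636
√Δ = 194
n = [-(26) + √Δ] / (2·4) = (-26 + 194) / 8 = 168 / 8 = 21
(The negative root is discarded since n must be a positive integer.)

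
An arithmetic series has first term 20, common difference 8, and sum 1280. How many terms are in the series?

Using S = n/2 × [2a + (n-1)d]
1280 = n/2 × [2(20) + (n-1)(8)]
1280 = n/2 × [40 + 8n - 8]
2560 = n × [32 + 8n]
8n² + (32)n - 2560 = 0
Discriminant: Δ = (32)² - 4(8)(-2560) = 1024 + 81920 = 82944
√Δ = 288
n = [-(32) + √Δ] / (2·8) = (-32 + 288) / 16 = 256 / 16 = 16
(The negative root is discarded since n must be a positive integer.)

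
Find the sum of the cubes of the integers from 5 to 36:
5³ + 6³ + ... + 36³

Use ∑_{k=1}^{n} k³ = [n(n+1)/2]², then subtract the first 4 terms.
∑_{k=1}^{36} k³ = [36×37/2]² = 666² = 443556
∑_{k=1}^{4} k³ = [4×5/2]² = 10² = 100
∑_{k=5}^{36} k³ = 443556 - 100 = 443456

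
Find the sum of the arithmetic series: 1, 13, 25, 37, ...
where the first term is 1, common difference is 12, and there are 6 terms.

Sₙ = n/2 × (first + last)
Last term = a + (n-1)d = 1 + (6-1)×12 = 61
S_6 = 6/2 × (1 + 61)
S_6 = 6/2 × 62 = 186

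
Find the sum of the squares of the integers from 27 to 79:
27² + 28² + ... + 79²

Use ∑_{k=1}^{n} k² = n(n+1)(2n+1)/6, then subtract the first 26 terms.
∑_{k=1}^{79} k² = 79×80×159/6 = 167480
∑_{k=1}^{26} k² = 26×27×53/6 = 6201
∑_{k=27}^{79} k² = 167480 - 6201 = 161279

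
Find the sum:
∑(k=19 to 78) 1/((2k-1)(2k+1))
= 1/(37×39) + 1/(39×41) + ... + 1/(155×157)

Partial fractions: 1/((2k-1)(2k+1)) = (1/2)[1/(2k-1) - 1/(2k+1)]
The series telescopes:
= (1/2)[1/37 - 1/157]
= 60/5809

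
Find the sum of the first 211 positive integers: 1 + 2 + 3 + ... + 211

Formula: ∑k = n(n+1)/2
= 211×212/2
= 44732/2
= 22366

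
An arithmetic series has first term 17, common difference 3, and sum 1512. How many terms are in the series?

Using S = n/2 × [2a + (n-1)d]
1512 = n/2 × [2(17) + (n-1)(3)]
1512 = n/2 × [34 + 3n - 3]
3024 = n × [31 + 3n]
3n² + (31)n - 3024 = 0
Discriminant: Δ = (31)² - 4(3)(-3024) = 961 + 36288 = 37249
√Δ = 193
n = [-(31) + √Δ] / (2·3) = (-31 + 193) / 6 = 162 / 6 = 27
(The negative root is discarded since n must be a positive integer.)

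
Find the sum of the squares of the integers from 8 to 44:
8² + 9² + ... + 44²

Use ∑_{k=1}^{n} k² = n(n+1)(2n+1)/6, then subtract the first 7 terms.
∑_{k=1}^{44} k² = 44×45×89/6 = 29370
∑_{k=1}^{7} k² = 7×8×15/6 = 140
∑_{k=8}^{44} k² = 29370 - 140 = 29230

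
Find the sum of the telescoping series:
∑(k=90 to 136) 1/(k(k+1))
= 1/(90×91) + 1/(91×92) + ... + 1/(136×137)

Partial fractions: 1/(k(k+1)) = 1/k - 1/(k+1)
The series telescopes:
= (1/90 - 1/91) + (1/91 - 1/92) + ... + (1/136 - 1/137)
= 1/90 - 1/137
= 47/12330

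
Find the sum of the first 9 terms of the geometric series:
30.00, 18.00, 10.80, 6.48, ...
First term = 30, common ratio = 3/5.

Sₙ = a(1 - rⁿ) / (1 - r)
S_9 = 30(1 - (3/5)^9) / (1 - (3/5))
S_9 = 30(1 - (19683/1953125)) / (2/5)
S_9 = 5800326/78125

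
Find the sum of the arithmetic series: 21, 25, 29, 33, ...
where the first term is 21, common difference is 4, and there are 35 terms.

Sₙ = n/2 × (first + last)
Last term = a + (n-1)d = 21 + (35-1)×4 = 157
S_35 = 35/2 × (21 + 157)
S_35 = 35/2 × 178 = 3115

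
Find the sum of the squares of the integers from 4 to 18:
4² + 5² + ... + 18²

Use ∑_{k=1}^{n} k² = n(n+1)(2n+1)/6, then subtract the first 3 terms.
∑_{k=1}^{18} k² = 18×19×37/6 = 2109
∑_{k=1}^{3} k² = 3×4×7/6 = 14
∑_{k=4}^{18} k² = 2109 - 14 = 2095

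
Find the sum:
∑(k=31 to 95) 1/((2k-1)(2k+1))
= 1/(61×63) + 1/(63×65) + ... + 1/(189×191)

Partial fractions: 1/((2k-1)(2k+1)) = (1/2)[1/(2k-1) - 1/(2k+1)]
The series telescopes:
= (1/2)[1/61 - 1/191]
= 65/11651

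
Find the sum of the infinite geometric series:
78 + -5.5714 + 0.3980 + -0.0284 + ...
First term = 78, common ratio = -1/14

For |r| < 1, S = a / (1 - r)
S = 78 / (1 - (-1/14))
S = 78 / (15/14)
S = 364/5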